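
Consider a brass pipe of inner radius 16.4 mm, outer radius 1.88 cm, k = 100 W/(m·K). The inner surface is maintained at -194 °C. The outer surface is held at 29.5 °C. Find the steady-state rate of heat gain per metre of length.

Q' = 1.03×10^6 W/m

Q' = 2πk·ΔT/ln(r₂/r₁) = 2π × 100 × 223.5 / ln(0.0188/0.0164) = 1.03×10^6 W/m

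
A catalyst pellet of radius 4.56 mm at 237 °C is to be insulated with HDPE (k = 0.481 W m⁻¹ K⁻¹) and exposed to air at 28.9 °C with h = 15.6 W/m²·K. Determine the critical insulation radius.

For a sphere, r_cr = 2k_ins/h = 2·0.481/15.6 = 0.0617 m = 6.17 cm

r_cr = 6.17 cm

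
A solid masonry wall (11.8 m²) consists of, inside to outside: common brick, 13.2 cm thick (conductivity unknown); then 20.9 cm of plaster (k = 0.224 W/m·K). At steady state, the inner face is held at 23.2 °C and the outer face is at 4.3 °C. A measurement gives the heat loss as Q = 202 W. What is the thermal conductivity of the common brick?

ΣR = ΔT/Q = |23.2 − 4.3|/202 = 0.09356 K/W
Known resistances:
  R_plaster = L/(kA) = 0.209/(0.224·11.8) = 0.07907 K/W
R_common brick = ΣR − ΣR_known = 0.09356 − 0.07907 = 0.01449 K/W
L/(kA) = 0.01449 ⇒ k = 0.132/(0.01449·11.8) = 0.772 W/m·K

k = 0.772 W/m·K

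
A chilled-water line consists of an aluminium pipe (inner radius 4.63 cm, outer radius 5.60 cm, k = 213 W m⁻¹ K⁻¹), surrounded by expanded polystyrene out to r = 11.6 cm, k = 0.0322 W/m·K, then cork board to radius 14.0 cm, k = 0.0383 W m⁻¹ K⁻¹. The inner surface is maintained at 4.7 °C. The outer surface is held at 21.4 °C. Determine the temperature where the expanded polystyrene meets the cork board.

Resistance network (inner→outer):
  R'_aluminium = ln(0.0560/0.0463)/(2πk) = 0.1902/(2π·213) = 1.421×10^-4 m·K/W
  R'_expanded polystyrene = ln(0.116/0.0560)/(2πk) = 0.7282/(2π·0.0322) = 3.599 m·K/W
  R'_cork board = ln(0.140/0.116)/(2πk) = 0.1881/(2π·0.0383) = 0.7814 m·K/W
ΣR = 1.421×10^-4 + 3.599 + 0.7814 = 4.381 m·K/W
Q' = ΔT/ΣR = (4.7 °C − 21.4 °C)/4.381 = -3.812 W/m
From the inner boundary to the expanded polystyrene/cork board interface, ΣR_partial = 3.599 m·K/W.
T_interface = T_in − Q'·ΣR_partial = 4.7 °C − (-3.812)(3.599) = 18.4 °C

T = 18.4 °C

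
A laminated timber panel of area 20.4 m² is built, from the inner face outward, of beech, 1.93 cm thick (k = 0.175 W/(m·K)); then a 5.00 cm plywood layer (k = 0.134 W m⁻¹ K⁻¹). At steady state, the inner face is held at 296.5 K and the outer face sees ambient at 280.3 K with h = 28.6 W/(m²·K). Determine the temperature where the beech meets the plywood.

Series thermal resistances, inner to outer:
  R_beech = L/(kA) = 0.0193/(0.175·20.4) = 0.005406 K/W
  R_plywood = L/(kA) = 0.0500/(0.134·20.4) = 0.01829 K/W
  R_conv,out = 1/(hA) = 1/(28.6·20.4) = 0.001714 K/W
ΣR = 0.005406 + 0.01829 + 0.001714 = 0.02541 K/W
Q = ΔT/ΣR = (296.5 K − 280.3 K)/0.02541 = 637.5 W
From the inner boundary to the beech/plywood interface, ΣR_partial = 0.005406 K/W.
T_interface = T_in − Q·ΣR_partial = 296.5 K − (637.5)(0.005406) = 293.1 K

T = 293.1 K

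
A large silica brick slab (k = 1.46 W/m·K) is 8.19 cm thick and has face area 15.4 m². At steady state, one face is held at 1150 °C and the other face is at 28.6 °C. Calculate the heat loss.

Q = kA·ΔT/L = 1.46 × 15.4 × |1150 °C − 28.6 °C| / 0.0819 = 3.08×10^5 W

Q = 3.08×10^5 W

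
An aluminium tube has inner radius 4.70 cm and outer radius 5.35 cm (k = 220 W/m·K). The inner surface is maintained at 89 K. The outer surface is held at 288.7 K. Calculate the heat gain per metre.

Q' = 2πk·ΔT/ln(r₂/r₁) = 2π × 220 × 199.7 / ln(0.0535/0.0470) = 2.13×10^6 W/m

Q' = 2130 kW/m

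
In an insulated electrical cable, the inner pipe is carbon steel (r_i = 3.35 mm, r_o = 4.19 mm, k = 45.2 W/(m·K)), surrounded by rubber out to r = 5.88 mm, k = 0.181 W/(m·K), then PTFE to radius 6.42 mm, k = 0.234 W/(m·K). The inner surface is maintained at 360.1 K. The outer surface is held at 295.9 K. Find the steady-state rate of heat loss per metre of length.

Q' = 179 W/m

Series thermal resistances, inner to outer:
  R'_carbon steel = ln(0.00419/0.00335)/(2πk) = 0.2237/(2π·45.2) = 7.878×10^-4 m·K/W
  R'_rubber = ln(0.00588/0.00419)/(2πk) = 0.3389/(2π·0.181) = 0.2980 m·K/W
  R'_PTFE = ln(0.00642/0.00588)/(2πk) = 0.08786/(2π·0.234) = 0.05976 m·K/W
ΣR = 7.878×10^-4 + 0.2980 + 0.05976 = 0.3585 m·K/W
Q' = ΔT/ΣR = (360.1 K − 295.9 K)/0.3585 = 179 W/m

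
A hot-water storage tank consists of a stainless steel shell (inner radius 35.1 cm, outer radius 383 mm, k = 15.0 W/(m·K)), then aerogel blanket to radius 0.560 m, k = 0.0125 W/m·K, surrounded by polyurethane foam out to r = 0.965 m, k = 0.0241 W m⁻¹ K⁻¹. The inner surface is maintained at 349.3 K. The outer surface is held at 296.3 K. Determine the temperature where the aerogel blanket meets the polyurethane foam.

Resistance network (inner→outer):
  R_stainless steel = (1/0.351 − 1/0.383)/(4πk) = 0.2380/(4π·15.0) = 0.001263 K/W
  R_aerogel blanket = (1/0.383 − 1/0.560)/(4πk) = 0.8253/(4π·0.0125) = 5.254 K/W
  R_polyurethane foam = (1/0.560 − 1/0.965)/(4πk) = 0.7494/(4π·0.0241) = 2.475 K/W
ΣR = 0.001263 + 5.254 + 2.475 = 7.730 K/W
Q = ΔT/ΣR = (349.3 K − 296.3 K)/7.730 = 6.856 W
From the inner boundary to the aerogel blanket/polyurethane foam interface, ΣR_partial = 5.255 K/W.
T_interface = T_in − Q·ΣR_partial = 349.3 K − (6.856)(5.255) = 313.3 K

T = 313.3 K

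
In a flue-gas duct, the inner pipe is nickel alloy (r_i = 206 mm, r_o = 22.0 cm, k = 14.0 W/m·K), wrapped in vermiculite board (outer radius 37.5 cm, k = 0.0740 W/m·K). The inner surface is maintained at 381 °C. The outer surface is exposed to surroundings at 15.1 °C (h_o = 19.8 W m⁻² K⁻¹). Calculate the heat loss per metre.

Q' = 313 W/m

Series thermal resistances, inner to outer:
  R'_nickel alloy = ln(0.220/0.206)/(2πk) = 0.06575/(2π·14.0) = 7.475×10^-4 m·K/W
  R'_vermiculite board = ln(0.375/0.220)/(2πk) = 0.5333/(2π·0.0740) = 1.147 m·K/W
  R'_conv,out = 1/(2πr h) = 1/(2π·0.375·19.8) = 0.02144 m·K/W
ΣR = 7.475×10^-4 + 1.147 + 0.02144 = 1.169 m·K/W
Q' = ΔT/ΣR = (381 °C − 15.1 °C)/1.169 = 313 W/m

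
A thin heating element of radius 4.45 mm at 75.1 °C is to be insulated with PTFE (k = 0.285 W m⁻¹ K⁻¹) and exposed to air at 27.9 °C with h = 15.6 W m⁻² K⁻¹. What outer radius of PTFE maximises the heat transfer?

r_cr = 1.83 cm

For a cylinder, r_cr = k_ins/h = 0.285/15.6 = 0.0183 m = 1.83 cm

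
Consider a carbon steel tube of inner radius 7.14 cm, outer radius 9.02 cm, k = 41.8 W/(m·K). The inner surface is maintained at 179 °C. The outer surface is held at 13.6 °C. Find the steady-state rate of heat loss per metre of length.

Q' = 2πk·ΔT/ln(r₂/r₁) = 2π × 41.8 × 165.4 / ln(0.0902/0.0714) = 1.86×10^5 W/m

Q' = 186 kW/m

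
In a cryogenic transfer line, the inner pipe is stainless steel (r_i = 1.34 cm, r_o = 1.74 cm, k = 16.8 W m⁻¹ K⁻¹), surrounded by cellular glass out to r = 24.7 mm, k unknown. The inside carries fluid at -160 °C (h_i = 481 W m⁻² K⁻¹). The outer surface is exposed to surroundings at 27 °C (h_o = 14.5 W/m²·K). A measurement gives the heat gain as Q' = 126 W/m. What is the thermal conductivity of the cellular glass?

k = 0.0551 W/m·K

ΣR = ΔT/Q' = |-160 − 27|/126 = 1.484 m·K/W
Known resistances:
  R'_conv,in = 1/(2πr h) = 1/(2π·0.0134·481) = 0.02469 m·K/W
  R'_stainless steel = ln(0.0174/0.0134)/(2πk) = 0.2612/(2π·16.8) = 0.002475 m·K/W
  R'_conv,out = 1/(2πr h) = 1/(2π·0.0247·14.5) = 0.4444 m·K/W
R_cellular glass = ΣR − ΣR_known = 1.484 − 0.4716 = 1.012 m·K/W
ln(r₂/r₁)/(2πk) = 1.012 ⇒ k = 0.3503/(2π·1.012) = 0.0551 W/m·K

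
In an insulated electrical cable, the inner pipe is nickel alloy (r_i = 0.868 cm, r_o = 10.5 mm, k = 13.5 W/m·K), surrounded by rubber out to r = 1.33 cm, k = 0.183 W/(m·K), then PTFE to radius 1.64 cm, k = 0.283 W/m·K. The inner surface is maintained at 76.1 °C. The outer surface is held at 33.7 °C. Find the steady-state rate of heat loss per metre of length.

Resistance network (inner→outer):
  R'_nickel alloy = ln(0.0105/0.00868)/(2πk) = 0.1904/(2π·13.5) = 0.002244 m·K/W
  R'_rubber = ln(0.0133/0.0105)/(2πk) = 0.2364/(2π·0.183) = 0.2056 m·K/W
  R'_PTFE = ln(0.0164/0.0133)/(2πk) = 0.2095/(2π·0.283) = 0.1178 m·K/W
ΣR = 0.002244 + 0.2056 + 0.1178 = 0.3256 m·K/W
Q' = ΔT/ΣR = (76.1 °C − 33.7 °C)/0.3256 = 130 W/m

Q' = 130 W/m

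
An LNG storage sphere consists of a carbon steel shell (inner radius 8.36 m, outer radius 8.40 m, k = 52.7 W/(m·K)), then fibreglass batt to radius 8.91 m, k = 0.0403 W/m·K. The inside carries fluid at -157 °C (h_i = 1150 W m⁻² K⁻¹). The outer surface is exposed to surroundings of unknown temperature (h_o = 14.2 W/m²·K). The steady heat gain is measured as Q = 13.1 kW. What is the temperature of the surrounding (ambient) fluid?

Series resistances:
  R_conv,in = 1/(4πr²h) = 1/(4π·8.36²·1150) = 9.901×10^-7 K/W
  R_carbon steel = (1/8.36 − 1/8.40)/(4πk) = 5.696×10^-4/(4π·52.7) = 8.601×10^-7 K/W
  R_fibreglass batt = (1/8.40 − 1/8.91)/(4πk) = 0.006814/(4π·0.0403) = 0.01346 K/W
  R_conv,out = 1/(4πr²h) = 1/(4π·8.91²·14.2) = 7.059×10^-5 K/W
ΣR = 0.01353 K/W
ΔT = Q·ΣR = 13100 × 0.01353 = 177.2 K
Heat flows inward, so T_out = T_in + ΔT = -157 + 177.2 = 20.2 °C

T_out = 20.2 °C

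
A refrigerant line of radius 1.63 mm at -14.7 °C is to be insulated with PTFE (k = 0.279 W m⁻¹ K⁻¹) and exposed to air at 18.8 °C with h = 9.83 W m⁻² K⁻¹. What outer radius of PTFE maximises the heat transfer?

For a cylinder, r_cr = k_ins/h = 0.279/9.83 = 0.0284 m = 2.84 cm

r_cr = 2.84 cm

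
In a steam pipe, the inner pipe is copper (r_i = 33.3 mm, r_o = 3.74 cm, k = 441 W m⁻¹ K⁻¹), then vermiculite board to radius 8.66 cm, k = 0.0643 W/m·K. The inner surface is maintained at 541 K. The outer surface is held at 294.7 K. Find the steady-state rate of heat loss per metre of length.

Treat each layer as a resistance in series:
  R'_copper = ln(0.0374/0.0333)/(2πk) = 0.1161/(2π·441) = 4.190×10^-5 m·K/W
  R'_vermiculite board = ln(0.0866/0.0374)/(2πk) = 0.8396/(2π·0.0643) = 2.078 m·K/W
ΣR = 4.190×10^-5 + 2.078 = 2.078 m·K/W
Q' = ΔT/ΣR = (541 K − 294.7 K)/2.078 = 119 W/m

Q' = 119 W/m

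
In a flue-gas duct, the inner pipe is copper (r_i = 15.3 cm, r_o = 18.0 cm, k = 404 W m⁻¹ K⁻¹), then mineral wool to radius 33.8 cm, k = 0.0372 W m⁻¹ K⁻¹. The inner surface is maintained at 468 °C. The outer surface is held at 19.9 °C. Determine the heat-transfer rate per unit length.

Series thermal resistances, inner to outer:
  R'_copper = ln(0.180/0.153)/(2πk) = 0.1625/(2π·404) = 6.402×10^-5 m·K/W
  R'_mineral wool = ln(0.338/0.180)/(2πk) = 0.6301/(2π·0.0372) = 2.696 m·K/W
ΣR = 6.402×10^-5 + 2.696 = 2.696 m·K/W
Q' = ΔT/ΣR = (468 °C − 19.9 °C)/2.696 = 166 W/m

Q' = 166 W/m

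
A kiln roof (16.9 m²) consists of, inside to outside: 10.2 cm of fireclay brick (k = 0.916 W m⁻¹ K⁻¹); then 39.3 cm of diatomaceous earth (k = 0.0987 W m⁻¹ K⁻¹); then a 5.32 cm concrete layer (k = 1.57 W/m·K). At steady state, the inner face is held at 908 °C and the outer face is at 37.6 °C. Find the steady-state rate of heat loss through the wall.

Resistance network (inner→outer):
  R_fireclay brick = L/(kA) = 0.102/(0.916·16.9) = 0.006589 K/W
  R_diatomaceous earth = L/(kA) = 0.393/(0.0987·16.9) = 0.2356 K/W
  R_concrete = L/(kA) = 0.0532/(1.57·16.9) = 0.002005 K/W
ΣR = 0.006589 + 0.2356 + 0.002005 = 0.2442 K/W
Q = ΔT/ΣR = (908 °C − 37.6 °C)/0.2442 = 3560 W

Q = 3.56 kW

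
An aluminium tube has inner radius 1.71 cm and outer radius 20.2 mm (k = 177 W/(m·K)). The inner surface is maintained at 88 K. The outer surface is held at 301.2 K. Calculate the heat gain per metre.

Q' = 2πk·ΔT/ln(r₂/r₁) = 2π × 177 × 213.2 / ln(0.0202/0.0171) = 1.42×10^6 W/m

Q' = 1.42×10^6 W/m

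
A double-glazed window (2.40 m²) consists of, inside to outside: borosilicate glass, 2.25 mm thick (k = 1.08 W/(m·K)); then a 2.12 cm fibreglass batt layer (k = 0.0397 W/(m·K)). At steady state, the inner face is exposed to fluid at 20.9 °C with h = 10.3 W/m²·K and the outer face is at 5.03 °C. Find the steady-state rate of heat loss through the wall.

Q = 60.2 W

Treat each layer as a resistance in series:
  R_conv,in = 1/(hA) = 1/(10.3·2.40) = 0.04045 K/W
  R_borosilicate glass = L/(kA) = 0.00225/(1.08·2.40) = 8.681×10^-4 K/W
  R_fibreglass batt = L/(kA) = 0.0212/(0.0397·2.40) = 0.2225 K/W
ΣR = 0.04045 + 8.681×10^-4 + 0.2225 = 0.2638 K/W
Q = ΔT/ΣR = (20.9 °C − 5.03 °C)/0.2638 = 60.2 W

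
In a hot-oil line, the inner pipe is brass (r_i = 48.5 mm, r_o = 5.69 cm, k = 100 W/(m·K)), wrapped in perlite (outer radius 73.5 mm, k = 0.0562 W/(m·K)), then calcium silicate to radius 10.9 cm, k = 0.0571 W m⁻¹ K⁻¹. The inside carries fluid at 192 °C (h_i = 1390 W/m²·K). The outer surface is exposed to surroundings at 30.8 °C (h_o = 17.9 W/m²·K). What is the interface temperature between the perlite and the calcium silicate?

Treat each layer as a resistance in series:
  R'_conv,in = 1/(2πr h) = 1/(2π·0.0485·1390) = 0.002361 m·K/W
  R'_brass = ln(0.0569/0.0485)/(2πk) = 0.1597/(2π·100) = 2.542×10^-4 m·K/W
  R'_perlite = ln(0.0735/0.0569)/(2πk) = 0.2560/(2π·0.0562) = 0.7249 m·K/W
  R'_calcium silicate = ln(0.109/0.0735)/(2πk) = 0.3941/(2π·0.0571) = 1.098 m·K/W
  R'_conv,out = 1/(2πr h) = 1/(2π·0.109·17.9) = 0.08157 m·K/W
ΣR = 0.002361 + 2.542×10^-4 + 0.7249 + 1.098 + 0.08157 = 1.907 m·K/W
Q' = ΔT/ΣR = (192 °C − 30.8 °C)/1.907 = 84.53 W/m
From the inner boundary to the perlite/calcium silicate interface, ΣR_partial = 0.7275 m·K/W.
T_interface = T_in − Q'·ΣR_partial = 192 °C − (84.53)(0.7275) = 131 °C

T = 131 °C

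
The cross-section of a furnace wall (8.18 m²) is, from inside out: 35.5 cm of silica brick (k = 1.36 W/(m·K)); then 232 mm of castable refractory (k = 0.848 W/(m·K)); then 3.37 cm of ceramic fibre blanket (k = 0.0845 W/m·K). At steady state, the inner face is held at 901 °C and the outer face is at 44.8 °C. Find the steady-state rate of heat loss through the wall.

Series thermal resistances, inner to outer:
  R_silica brick = L/(kA) = 0.355/(1.36·8.18) = 0.03191 K/W
  R_castable refractory = L/(kA) = 0.232/(0.848·8.18) = 0.03345 K/W
  R_ceramic fibre blanket = L/(kA) = 0.0337/(0.0845·8.18) = 0.04876 K/W
ΣR = 0.03191 + 0.03345 + 0.04876 = 0.1141 K/W
Q = ΔT/ΣR = (901 °C − 44.8 °C)/0.1141 = 7500 W

Q = 7.50 kW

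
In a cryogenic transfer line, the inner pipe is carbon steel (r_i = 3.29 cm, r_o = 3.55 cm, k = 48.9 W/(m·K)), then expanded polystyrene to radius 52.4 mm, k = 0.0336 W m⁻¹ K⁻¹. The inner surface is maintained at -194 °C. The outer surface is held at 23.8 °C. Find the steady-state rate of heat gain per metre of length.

Series thermal resistances, inner to outer:
  R'_carbon steel = ln(0.0355/0.0329)/(2πk) = 0.07606/(2π·48.9) = 2.476×10^-4 m·K/W
  R'_expanded polystyrene = ln(0.0524/0.0355)/(2πk) = 0.3894/(2π·0.0336) = 1.844 m·K/W
ΣR = 2.476×10^-4 + 1.844 = 1.844 m·K/W
Q' = ΔT/ΣR = (-194 °C − 23.8 °C)/1.844 = -118 W/m
(Negative Q' ⇒ heat flows inward; heat gain = 118 W/m.)

Q' = 118 W/m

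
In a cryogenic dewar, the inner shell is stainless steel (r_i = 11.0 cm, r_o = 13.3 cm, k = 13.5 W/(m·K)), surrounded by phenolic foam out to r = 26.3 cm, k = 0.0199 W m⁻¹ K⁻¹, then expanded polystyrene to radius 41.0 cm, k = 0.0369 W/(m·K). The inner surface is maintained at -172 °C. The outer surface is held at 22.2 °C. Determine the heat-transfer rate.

Q = 10.9 W

Treat each layer as a resistance in series:
  R_stainless steel = (1/0.110 − 1/0.133)/(4πk) = 1.572/(4π·13.5) = 0.009267 K/W
  R_phenolic foam = (1/0.133 − 1/0.263)/(4πk) = 3.717/(4π·0.0199) = 14.86 K/W
  R_expanded polystyrene = (1/0.263 − 1/0.410)/(4πk) = 1.363/(4π·0.0369) = 2.940 K/W
ΣR = 0.009267 + 14.86 + 2.940 = 17.81 K/W
Q = ΔT/ΣR = (-172 °C − 22.2 °C)/17.81 = -10.9 W
(Negative Q ⇒ heat flows inward; heat gain = 10.9 W.)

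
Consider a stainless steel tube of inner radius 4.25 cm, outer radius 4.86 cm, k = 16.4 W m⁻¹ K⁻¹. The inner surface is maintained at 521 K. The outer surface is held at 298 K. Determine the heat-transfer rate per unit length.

Q' = 2πk·ΔT/ln(r₂/r₁) = 2π × 16.4 × 223 / ln(0.0486/0.0425) = 1.71×10^5 W/m

Q' = 1.71×10^5 W/m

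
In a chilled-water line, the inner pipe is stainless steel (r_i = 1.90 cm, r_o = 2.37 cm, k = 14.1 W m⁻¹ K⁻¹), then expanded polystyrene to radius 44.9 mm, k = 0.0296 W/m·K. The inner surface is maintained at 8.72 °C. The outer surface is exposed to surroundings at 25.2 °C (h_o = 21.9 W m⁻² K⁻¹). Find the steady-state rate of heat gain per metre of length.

Q' = 4.58 W/m

Series thermal resistances, inner to outer:
  R'_stainless steel = ln(0.0237/0.0190)/(2πk) = 0.2210/(2π·14.1) = 0.002495 m·K/W
  R'_expanded polystyrene = ln(0.0449/0.0237)/(2πk) = 0.6390/(2π·0.0296) = 3.436 m·K/W
  R'_conv,out = 1/(2πr h) = 1/(2π·0.0449·21.9) = 0.1619 m·K/W
ΣR = 0.002495 + 3.436 + 0.1619 = 3.600 m·K/W
Q' = ΔT/ΣR = (8.72 °C − 25.2 °C)/3.600 = -4.58 W/m
(Negative Q' ⇒ heat flows inward; heat gain = 4.58 W/m.)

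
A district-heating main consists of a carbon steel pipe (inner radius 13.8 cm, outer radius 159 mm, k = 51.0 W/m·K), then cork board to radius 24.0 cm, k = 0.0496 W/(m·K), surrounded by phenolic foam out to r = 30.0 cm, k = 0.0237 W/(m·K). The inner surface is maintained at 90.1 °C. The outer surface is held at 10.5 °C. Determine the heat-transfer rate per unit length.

Resistance network (inner→outer):
  R'_carbon steel = ln(0.159/0.138)/(2πk) = 0.1417/(2π·51.0) = 4.420×10^-4 m·K/W
  R'_cork board = ln(0.240/0.159)/(2πk) = 0.4117/(2π·0.0496) = 1.321 m·K/W
  R'_phenolic foam = ln(0.300/0.240)/(2πk) = 0.2231/(2π·0.0237) = 1.498 m·K/W
ΣR = 4.420×10^-4 + 1.321 + 1.498 = 2.819 m·K/W
Q' = ΔT/ΣR = (90.1 °C − 10.5 °C)/2.819 = 28.2 W/m

Q' = 28.2 W/m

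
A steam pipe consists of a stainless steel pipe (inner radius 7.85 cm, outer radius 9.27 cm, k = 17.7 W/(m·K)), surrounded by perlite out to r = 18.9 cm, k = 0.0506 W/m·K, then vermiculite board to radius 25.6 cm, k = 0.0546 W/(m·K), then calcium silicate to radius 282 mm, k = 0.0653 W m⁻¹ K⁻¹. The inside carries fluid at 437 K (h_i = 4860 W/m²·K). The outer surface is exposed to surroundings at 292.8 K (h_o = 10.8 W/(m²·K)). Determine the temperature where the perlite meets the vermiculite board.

Resistance network (inner→outer):
  R'_conv,in = 1/(2πr h) = 1/(2π·0.0785·4860) = 4.172×10^-4 m·K/W
  R'_stainless steel = ln(0.0927/0.0785)/(2πk) = 0.1663/(2π·17.7) = 0.001495 m·K/W
  R'_perlite = ln(0.189/0.0927)/(2πk) = 0.7124/(2π·0.0506) = 2.241 m·K/W
  R'_vermiculite board = ln(0.256/0.189)/(2πk) = 0.3034/(2π·0.0546) = 0.8845 m·K/W
  R'_calcium silicate = ln(0.282/0.256)/(2πk) = 0.09673/(2π·0.0653) = 0.2358 m·K/W
  R'_conv,out = 1/(2πr h) = 1/(2π·0.282·10.8) = 0.05226 m·K/W
ΣR = 4.172×10^-4 + 0.001495 + 2.241 + 0.8845 + 0.2358 + 0.05226 = 3.415 m·K/W
Q' = ΔT/ΣR = (437 K − 292.8 K)/3.415 = 42.23 W/m
From the inner boundary to the perlite/vermiculite board interface, ΣR_partial = 2.243 m·K/W.
T_interface = T_in − Q'·ΣR_partial = 437 K − (42.23)(2.243) = 342.3 K

T = 342.3 K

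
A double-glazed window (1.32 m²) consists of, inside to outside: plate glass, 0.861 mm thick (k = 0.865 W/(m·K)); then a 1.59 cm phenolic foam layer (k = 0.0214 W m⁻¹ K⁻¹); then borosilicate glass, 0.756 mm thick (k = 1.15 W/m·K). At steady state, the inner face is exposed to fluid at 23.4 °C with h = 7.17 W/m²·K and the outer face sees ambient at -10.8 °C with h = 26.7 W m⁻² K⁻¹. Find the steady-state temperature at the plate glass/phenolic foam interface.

Resistance network (inner→outer):
  R_conv,in = 1/(hA) = 1/(7.17·1.32) = 0.1057 K/W
  R_plate glass = L/(kA) = 8.61×10^-4/(0.865·1.32) = 7.541×10^-4 K/W
  R_phenolic foam = L/(kA) = 0.0159/(0.0214·1.32) = 0.5629 K/W
  R_borosilicate glass = L/(kA) = 7.56×10^-4/(1.15·1.32) = 4.980×10^-4 K/W
  R_conv,out = 1/(hA) = 1/(26.7·1.32) = 0.02837 K/W
ΣR = 0.1057 + 7.541×10^-4 + 0.5629 + 4.980×10^-4 + 0.02837 = 0.6982 K/W
Q = ΔT/ΣR = (23.4 °C − -10.8 °C)/0.6982 = 48.98 W
From the inner boundary to the plate glass/phenolic foam interface, ΣR_partial = 0.1065 K/W.
T_interface = T_in − Q·ΣR_partial = 23.4 °C − (48.98)(0.1065) = 18.2 °C

T = 18.2 °C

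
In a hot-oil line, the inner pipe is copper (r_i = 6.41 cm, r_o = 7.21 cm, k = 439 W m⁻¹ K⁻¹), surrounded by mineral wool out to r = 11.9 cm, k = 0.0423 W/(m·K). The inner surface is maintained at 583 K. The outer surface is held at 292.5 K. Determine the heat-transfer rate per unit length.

Resistance network (inner→outer):
  R'_copper = ln(0.0721/0.0641)/(2πk) = 0.1176/(2π·439) = 4.264×10^-5 m·K/W
  R'_mineral wool = ln(0.119/0.0721)/(2πk) = 0.5011/(2π·0.0423) = 1.885 m·K/W
ΣR = 4.264×10^-5 + 1.885 = 1.885 m·K/W
Q' = ΔT/ΣR = (583 K − 292.5 K)/1.885 = 154 W/m

Q' = 154 W/m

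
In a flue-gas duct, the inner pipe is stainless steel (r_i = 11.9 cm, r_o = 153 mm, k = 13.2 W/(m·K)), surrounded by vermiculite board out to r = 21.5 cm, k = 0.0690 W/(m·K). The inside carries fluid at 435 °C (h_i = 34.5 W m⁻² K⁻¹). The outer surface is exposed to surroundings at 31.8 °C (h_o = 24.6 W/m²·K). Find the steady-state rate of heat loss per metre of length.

Q' = 471 W/m

Resistance network (inner→outer):
  R'_conv,in = 1/(2πr h) = 1/(2π·0.119·34.5) = 0.03877 m·K/W
  R'_stainless steel = ln(0.153/0.119)/(2πk) = 0.2513/(2π·13.2) = 0.003030 m·K/W
  R'_vermiculite board = ln(0.215/0.153)/(2πk) = 0.3402/(2π·0.0690) = 0.7847 m·K/W
  R'_conv,out = 1/(2πr h) = 1/(2π·0.215·24.6) = 0.03009 m·K/W
ΣR = 0.03877 + 0.003030 + 0.7847 + 0.03009 = 0.8566 m·K/W
Q' = ΔT/ΣR = (435 °C − 31.8 °C)/0.8566 = 471 W/m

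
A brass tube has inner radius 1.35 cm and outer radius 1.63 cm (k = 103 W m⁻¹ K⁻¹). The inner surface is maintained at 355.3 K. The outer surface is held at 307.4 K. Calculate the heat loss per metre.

Q' = 2πk·ΔT/ln(r₂/r₁) = 2π × 103 × 47.9 / ln(0.0163/0.0135) = 1.64×10^5 W/m

Q' = 164 kW/m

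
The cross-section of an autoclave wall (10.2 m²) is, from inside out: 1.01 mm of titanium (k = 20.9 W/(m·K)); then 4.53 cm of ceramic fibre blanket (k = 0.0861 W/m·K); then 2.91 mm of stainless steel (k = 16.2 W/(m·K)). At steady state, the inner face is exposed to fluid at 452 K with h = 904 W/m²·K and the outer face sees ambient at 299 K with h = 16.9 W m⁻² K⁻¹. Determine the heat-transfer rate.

Treat each layer as a resistance in series:
  R_conv,in = 1/(hA) = 1/(904·10.2) = 1.085×10^-4 K/W
  R_titanium = L/(kA) = 0.00101/(20.9·10.2) = 4.738×10^-6 K/W
  R_ceramic fibre blanket = L/(kA) = 0.0453/(0.0861·10.2) = 0.05158 K/W
  R_stainless steel = L/(kA) = 0.00291/(16.2·10.2) = 1.761×10^-5 K/W
  R_conv,out = 1/(hA) = 1/(16.9·10.2) = 0.005801 K/W
ΣR = 1.085×10^-4 + 4.738×10^-6 + 0.05158 + 1.761×10^-5 + 0.005801 = 0.05751 K/W
Q = ΔT/ΣR = (452 K − 299 K)/0.05751 = 2660 W

Q = 2.66 kW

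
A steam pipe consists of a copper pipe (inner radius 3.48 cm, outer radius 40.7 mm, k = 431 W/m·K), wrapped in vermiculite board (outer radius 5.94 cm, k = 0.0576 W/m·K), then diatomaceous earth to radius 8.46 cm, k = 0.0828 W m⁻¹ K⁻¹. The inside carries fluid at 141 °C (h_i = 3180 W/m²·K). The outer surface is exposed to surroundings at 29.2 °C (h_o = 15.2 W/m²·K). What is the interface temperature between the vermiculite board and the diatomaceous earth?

Resistance network (inner→outer):
  R'_conv,in = 1/(2πr h) = 1/(2π·0.0348·3180) = 0.001438 m·K/W
  R'_copper = ln(0.0407/0.0348)/(2πk) = 0.1566/(2π·431) = 5.783×10^-5 m·K/W
  R'_vermiculite board = ln(0.0594/0.0407)/(2πk) = 0.3781/(2π·0.0576) = 1.045 m·K/W
  R'_diatomaceous earth = ln(0.0846/0.0594)/(2πk) = 0.3536/(2π·0.0828) = 0.6798 m·K/W
  R'_conv,out = 1/(2πr h) = 1/(2π·0.0846·15.2) = 0.1238 m·K/W
ΣR = 0.001438 + 5.783×10^-5 + 1.045 + 0.6798 + 0.1238 = 1.850 m·K/W
Q' = ΔT/ΣR = (141 °C − 29.2 °C)/1.850 = 60.43 W/m
From the inner boundary to the vermiculite board/diatomaceous earth interface, ΣR_partial = 1.046 m·K/W.
T_interface = T_in − Q'·ΣR_partial = 141 °C − (60.43)(1.046) = 77.8 °C

T = 77.8 °C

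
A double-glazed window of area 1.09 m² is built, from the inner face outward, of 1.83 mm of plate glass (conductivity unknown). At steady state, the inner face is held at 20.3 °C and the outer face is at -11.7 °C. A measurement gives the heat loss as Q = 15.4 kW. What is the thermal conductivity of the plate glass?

ΣR = ΔT/Q = |20.3 − -11.7|/15400 = 0.002078 K/W
L/(kA) = 0.002078 ⇒ k = 0.00183/(0.002078·1.09) = 0.808 W/m·K

k = 0.808 W/m·K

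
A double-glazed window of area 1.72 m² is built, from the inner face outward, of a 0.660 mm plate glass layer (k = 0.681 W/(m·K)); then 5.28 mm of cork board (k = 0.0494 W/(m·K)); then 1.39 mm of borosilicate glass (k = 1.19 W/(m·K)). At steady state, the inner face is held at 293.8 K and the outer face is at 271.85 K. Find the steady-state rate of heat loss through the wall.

Q = 346 W

Treat each layer as a resistance in series:
  R_plate glass = L/(kA) = 6.60×10^-4/(0.681·1.72) = 5.635×10^-4 K/W
  R_cork board = L/(kA) = 0.00528/(0.0494·1.72) = 0.06214 K/W
  R_borosilicate glass = L/(kA) = 0.00139/(1.19·1.72) = 6.791×10^-4 K/W
ΣR = 5.635×10^-4 + 0.06214 + 6.791×10^-4 = 0.06338 K/W
Q = ΔT/ΣR = (293.8 K − 271.85 K)/0.06338 = 346 W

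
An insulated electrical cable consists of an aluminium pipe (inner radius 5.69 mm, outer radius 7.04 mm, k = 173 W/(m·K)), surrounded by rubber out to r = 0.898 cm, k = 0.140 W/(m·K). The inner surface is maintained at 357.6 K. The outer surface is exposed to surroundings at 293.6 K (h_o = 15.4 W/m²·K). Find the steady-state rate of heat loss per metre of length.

Q' = 44.8 W/m

Series thermal resistances, inner to outer:
  R'_aluminium = ln(0.00704/0.00569)/(2πk) = 0.2129/(2π·173) = 1.959×10^-4 m·K/W
  R'_rubber = ln(0.00898/0.00704)/(2πk) = 0.2434/(2π·0.140) = 0.2767 m·K/W
  R'_conv,out = 1/(2πr h) = 1/(2π·0.00898·15.4) = 1.151 m·K/W
ΣR = 1.959×10^-4 + 0.2767 + 1.151 = 1.428 m·K/W
Q' = ΔT/ΣR = (357.6 K − 293.6 K)/1.428 = 44.8 W/m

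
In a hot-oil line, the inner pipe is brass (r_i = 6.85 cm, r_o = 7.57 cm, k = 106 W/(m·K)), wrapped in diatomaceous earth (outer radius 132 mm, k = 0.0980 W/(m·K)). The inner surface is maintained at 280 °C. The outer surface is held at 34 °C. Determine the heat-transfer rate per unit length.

Resistance network (inner→outer):
  R'_brass = ln(0.0757/0.0685)/(2πk) = 0.09994/(2π·106) = 1.501×10^-4 m·K/W
  R'_diatomaceous earth = ln(0.132/0.0757)/(2πk) = 0.5560/(2π·0.0980) = 0.9030 m·K/W
ΣR = 1.501×10^-4 + 0.9030 = 0.9032 m·K/W
Q' = ΔT/ΣR = (280 °C − 34 °C)/0.9032 = 272 W/m

Q' = 272 W/m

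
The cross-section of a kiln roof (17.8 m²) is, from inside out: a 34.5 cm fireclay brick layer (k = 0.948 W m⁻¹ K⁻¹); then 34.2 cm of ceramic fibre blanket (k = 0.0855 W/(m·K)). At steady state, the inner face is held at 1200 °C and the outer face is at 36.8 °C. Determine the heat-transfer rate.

Q = 4.74 kW

Treat each layer as a resistance in series:
  R_fireclay brick = L/(kA) = 0.345/(0.948·17.8) = 0.02045 K/W
  R_ceramic fibre blanket = L/(kA) = 0.342/(0.0855·17.8) = 0.2247 K/W
ΣR = 0.02045 + 0.2247 = 0.2452 K/W
Q = ΔT/ΣR = (1200 °C − 36.8 °C)/0.2452 = 4740 W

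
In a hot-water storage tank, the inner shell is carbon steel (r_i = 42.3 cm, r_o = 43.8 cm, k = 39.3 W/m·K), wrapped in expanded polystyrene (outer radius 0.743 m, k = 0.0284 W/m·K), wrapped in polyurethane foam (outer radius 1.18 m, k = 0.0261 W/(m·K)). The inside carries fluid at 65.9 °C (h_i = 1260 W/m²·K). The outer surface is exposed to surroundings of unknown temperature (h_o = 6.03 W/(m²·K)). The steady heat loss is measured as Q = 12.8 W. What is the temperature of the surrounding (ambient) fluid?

Sum the resistances:
  R_conv,in = 1/(4πr²h) = 1/(4π·0.423²·1260) = 3.530×10^-4 K/W
  R_carbon steel = (1/0.423 − 1/0.438)/(4πk) = 0.08096/(4π·39.3) = 1.639×10^-4 K/W
  R_expanded polystyrene = (1/0.438 − 1/0.743)/(4πk) = 0.9372/(4π·0.0284) = 2.626 K/W
  R_polyurethane foam = (1/0.743 − 1/1.18)/(4πk) = 0.4984/(4π·0.0261) = 1.520 K/W
  R_conv,out = 1/(4πr²h) = 1/(4π·1.18²·6.03) = 0.009478 K/W
ΣR = 4.156 K/W
ΔT = Q·ΣR = 12.8 × 4.156 = 53.20 K
Heat flows outward, so T_out = T_in − ΔT = 65.9 − 53.20 = 12.7 °C

T_out = 12.7 °C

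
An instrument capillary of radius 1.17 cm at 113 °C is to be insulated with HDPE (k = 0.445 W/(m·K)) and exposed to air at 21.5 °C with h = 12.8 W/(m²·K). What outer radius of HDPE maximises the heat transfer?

For a cylinder, r_cr = k_ins/h = 0.445/12.8 = 0.0348 m = 3.48 cm

r_cr = 3.48 cm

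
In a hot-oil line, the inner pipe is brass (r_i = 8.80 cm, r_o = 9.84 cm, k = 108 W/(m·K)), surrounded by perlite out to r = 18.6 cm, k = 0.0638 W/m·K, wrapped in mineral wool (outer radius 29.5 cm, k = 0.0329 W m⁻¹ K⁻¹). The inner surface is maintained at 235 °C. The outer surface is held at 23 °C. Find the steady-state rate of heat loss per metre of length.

Q' = 55.5 W/m

Resistance network (inner→outer):
  R'_brass = ln(0.0984/0.0880)/(2πk) = 0.1117/(2π·108) = 1.646×10^-4 m·K/W
  R'_perlite = ln(0.186/0.0984)/(2πk) = 0.6367/(2π·0.0638) = 1.588 m·K/W
  R'_mineral wool = ln(0.295/0.186)/(2πk) = 0.4612/(2π·0.0329) = 2.231 m·K/W
ΣR = 1.646×10^-4 + 1.588 + 2.231 = 3.819 m·K/W
Q' = ΔT/ΣR = (235 °C − 23 °C)/3.819 = 55.5 W/m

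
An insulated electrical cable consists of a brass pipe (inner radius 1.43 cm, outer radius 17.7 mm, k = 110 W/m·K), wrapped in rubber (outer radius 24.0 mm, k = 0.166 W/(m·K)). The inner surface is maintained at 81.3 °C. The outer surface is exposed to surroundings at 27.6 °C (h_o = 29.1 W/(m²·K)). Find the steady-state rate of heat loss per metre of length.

Series thermal resistances, inner to outer:
  R'_brass = ln(0.0177/0.0143)/(2πk) = 0.2133/(2π·110) = 3.086×10^-4 m·K/W
  R'_rubber = ln(0.0240/0.0177)/(2πk) = 0.3045/(2π·0.166) = 0.2919 m·K/W
  R'_conv,out = 1/(2πr h) = 1/(2π·0.0240·29.1) = 0.2279 m·K/W
ΣR = 3.086×10^-4 + 0.2919 + 0.2279 = 0.5201 m·K/W
Q' = ΔT/ΣR = (81.3 °C − 27.6 °C)/0.5201 = 103 W/m

Q' = 103 W/m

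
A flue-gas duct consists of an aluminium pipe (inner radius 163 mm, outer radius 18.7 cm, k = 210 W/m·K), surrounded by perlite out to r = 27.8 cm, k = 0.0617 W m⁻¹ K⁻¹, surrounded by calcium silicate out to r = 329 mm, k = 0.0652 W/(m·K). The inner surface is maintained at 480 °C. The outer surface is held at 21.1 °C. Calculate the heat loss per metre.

Series thermal resistances, inner to outer:
  R'_aluminium = ln(0.187/0.163)/(2πk) = 0.1374/(2π·210) = 1.041×10^-4 m·K/W
  R'_perlite = ln(0.278/0.187)/(2πk) = 0.3965/(2π·0.0617) = 1.023 m·K/W
  R'_calcium silicate = ln(0.329/0.278)/(2πk) = 0.1684/(2π·0.0652) = 0.4112 m·K/W
ΣR = 1.041×10^-4 + 1.023 + 0.4112 = 1.434 m·K/W
Q' = ΔT/ΣR = (480 °C − 21.1 °C)/1.434 = 320 W/m

Q' = 320 W/m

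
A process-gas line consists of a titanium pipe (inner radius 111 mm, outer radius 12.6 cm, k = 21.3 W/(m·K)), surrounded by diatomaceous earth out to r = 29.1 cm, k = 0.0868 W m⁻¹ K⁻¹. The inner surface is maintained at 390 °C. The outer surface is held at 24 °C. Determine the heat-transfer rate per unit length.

Q' = 238 W/m

Treat each layer as a resistance in series:
  R'_titanium = ln(0.126/0.111)/(2πk) = 0.1268/(2π·21.3) = 9.471×10^-4 m·K/W
  R'_diatomaceous earth = ln(0.291/0.126)/(2πk) = 0.8370/(2π·0.0868) = 1.535 m·K/W
ΣR = 9.471×10^-4 + 1.535 = 1.536 m·K/W
Q' = ΔT/ΣR = (390 °C − 24 °C)/1.536 = 238 W/m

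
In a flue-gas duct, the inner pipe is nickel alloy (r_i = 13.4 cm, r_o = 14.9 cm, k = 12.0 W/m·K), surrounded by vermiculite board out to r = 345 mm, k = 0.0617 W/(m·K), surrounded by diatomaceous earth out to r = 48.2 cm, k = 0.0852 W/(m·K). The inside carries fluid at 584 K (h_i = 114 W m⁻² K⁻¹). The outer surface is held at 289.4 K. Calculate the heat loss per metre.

Treat each layer as a resistance in series:
  R'_conv,in = 1/(2πr h) = 1/(2π·0.134·114) = 0.01042 m·K/W
  R'_nickel alloy = ln(0.149/0.134)/(2πk) = 0.1061/(2π·12.0) = 0.001407 m·K/W
  R'_vermiculite board = ln(0.345/0.149)/(2πk) = 0.8396/(2π·0.0617) = 2.166 m·K/W
  R'_diatomaceous earth = ln(0.482/0.345)/(2πk) = 0.3344/(2π·0.0852) = 0.6247 m·K/W
ΣR = 0.01042 + 0.001407 + 2.166 + 0.6247 = 2.803 m·K/W
Q' = ΔT/ΣR = (584 K − 289.4 K)/2.803 = 105 W/m

Q' = 105 W/m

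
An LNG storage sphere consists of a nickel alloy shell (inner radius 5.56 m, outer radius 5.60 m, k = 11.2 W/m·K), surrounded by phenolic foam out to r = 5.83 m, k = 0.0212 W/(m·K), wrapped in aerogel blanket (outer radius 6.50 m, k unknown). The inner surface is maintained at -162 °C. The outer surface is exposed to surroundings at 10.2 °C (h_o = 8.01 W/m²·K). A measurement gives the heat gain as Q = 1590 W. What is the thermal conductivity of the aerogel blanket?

ΣR = ΔT/Q = |-162 − 10.2|/1590 = 0.1083 K/W
Known resistances:
  R_nickel alloy = (1/5.56 − 1/5.60)/(4πk) = 0.001285/(4π·11.2) = 9.128×10^-6 K/W
  R_phenolic foam = (1/5.60 − 1/5.83)/(4πk) = 0.007045/(4π·0.0212) = 0.02644 K/W
  R_conv,out = 1/(4πr²h) = 1/(4π·6.50²·8.01) = 2.351×10^-4 K/W
R_aerogel blanket = ΣR − ΣR_known = 0.1083 − 0.02668 = 0.08162 K/W
(1/r₁−1/r₂)/(4πk) = 0.08162 ⇒ k = 0.01768/(4π·0.08162) = 0.0172 W/m·K

k = 0.0172 W/m·K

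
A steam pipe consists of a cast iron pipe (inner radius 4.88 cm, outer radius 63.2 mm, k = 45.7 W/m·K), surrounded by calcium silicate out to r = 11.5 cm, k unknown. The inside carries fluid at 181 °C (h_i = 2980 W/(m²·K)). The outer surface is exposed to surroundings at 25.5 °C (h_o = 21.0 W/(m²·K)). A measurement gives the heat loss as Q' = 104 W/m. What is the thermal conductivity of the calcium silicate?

k = 0.0668 W/m·K

ΣR = ΔT/Q' = |181 − 25.5|/104 = 1.495 m·K/W
Known resistances:
  R'_conv,in = 1/(2πr h) = 1/(2π·0.0488·2980) = 0.001094 m·K/W
  R'_cast iron = ln(0.0632/0.0488)/(2πk) = 0.2586/(2π·45.7) = 9.005×10^-4 m·K/W
  R'_conv,out = 1/(2πr h) = 1/(2π·0.115·21.0) = 0.06590 m·K/W
R_calcium silicate = ΣR − ΣR_known = 1.495 − 0.06789 = 1.427 m·K/W
ln(r₂/r₁)/(2πk) = 1.427 ⇒ k = 0.5986/(2π·1.427) = 0.0668 W/m·K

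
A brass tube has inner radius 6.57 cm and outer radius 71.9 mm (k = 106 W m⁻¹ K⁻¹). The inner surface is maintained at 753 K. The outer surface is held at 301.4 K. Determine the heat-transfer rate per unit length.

Q' = 3340 kW/m

Q' = 2πk·ΔT/ln(r₂/r₁) = 2π × 106 × 451.6 / ln(0.0719/0.0657) = 3.34×10^6 W/m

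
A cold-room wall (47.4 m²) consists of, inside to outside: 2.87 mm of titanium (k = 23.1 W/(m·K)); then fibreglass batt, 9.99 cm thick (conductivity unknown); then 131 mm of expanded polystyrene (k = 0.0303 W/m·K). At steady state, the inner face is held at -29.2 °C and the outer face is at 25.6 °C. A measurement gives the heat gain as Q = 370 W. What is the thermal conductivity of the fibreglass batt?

k = 0.0370 W/m·K

ΣR = ΔT/Q = |-29.2 − 25.6|/370 = 0.1481 K/W
Known resistances:
  R_titanium = L/(kA) = 0.00287/(23.1·47.4) = 2.621×10^-6 K/W
  R_expanded polystyrene = L/(kA) = 0.131/(0.0303·47.4) = 0.09121 K/W
R_fibreglass batt = ΣR − ΣR_known = 0.1481 − 0.09121 = 0.05689 K/W
L/(kA) = 0.05689 ⇒ k = 0.0999/(0.05689·47.4) = 0.0370 W/m·K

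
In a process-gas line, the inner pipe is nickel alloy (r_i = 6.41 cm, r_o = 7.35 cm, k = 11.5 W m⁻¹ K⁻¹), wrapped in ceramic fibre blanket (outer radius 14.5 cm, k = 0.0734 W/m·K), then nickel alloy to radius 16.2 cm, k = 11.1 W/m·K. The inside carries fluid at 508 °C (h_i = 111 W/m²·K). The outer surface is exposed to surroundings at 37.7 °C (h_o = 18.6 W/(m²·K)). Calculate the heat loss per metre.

Q' = 303 W/m

Resistance network (inner→outer):
  R'_conv,in = 1/(2πr h) = 1/(2π·0.0641·111) = 0.02237 m·K/W
  R'_nickel alloy = ln(0.0735/0.0641)/(2πk) = 0.1368/(2π·11.5) = 0.001894 m·K/W
  R'_ceramic fibre blanket = ln(0.145/0.0735)/(2πk) = 0.6794/(2π·0.0734) = 1.473 m·K/W
  R'_nickel alloy = ln(0.162/0.145)/(2πk) = 0.1109/(2π·11.1) = 0.001590 m·K/W
  R'_conv,out = 1/(2πr h) = 1/(2π·0.162·18.6) = 0.05282 m·K/W
ΣR = 0.02237 + 0.001894 + 1.473 + 0.001590 + 0.05282 = 1.552 m·K/W
Q' = ΔT/ΣR = (508 °C − 37.7 °C)/1.552 = 303 W/m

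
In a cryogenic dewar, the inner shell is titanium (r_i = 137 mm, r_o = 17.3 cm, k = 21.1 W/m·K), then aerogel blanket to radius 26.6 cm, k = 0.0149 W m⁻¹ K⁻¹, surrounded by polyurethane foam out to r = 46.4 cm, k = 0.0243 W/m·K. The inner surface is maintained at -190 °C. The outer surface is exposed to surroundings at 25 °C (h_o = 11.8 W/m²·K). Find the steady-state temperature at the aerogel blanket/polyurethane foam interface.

T = -45.6 °C

Resistance network (inner→outer):
  R_titanium = (1/0.137 − 1/0.173)/(4πk) = 1.519/(4π·21.1) = 0.005729 K/W
  R_aerogel blanket = (1/0.173 − 1/0.266)/(4πk) = 2.021/(4π·0.0149) = 10.79 K/W
  R_polyurethane foam = (1/0.266 − 1/0.464)/(4πk) = 1.604/(4π·0.0243) = 5.254 K/W
  R_conv,out = 1/(4πr²h) = 1/(4π·0.464²·11.8) = 0.03132 K/W
ΣR = 0.005729 + 10.79 + 5.254 + 0.03132 = 16.08 K/W
Q = ΔT/ΣR = (-190 °C − 25 °C)/16.08 = -13.37 W
From the inner boundary to the aerogel blanket/polyurethane foam interface, ΣR_partial = 10.80 K/W.
T_interface = T_in − Q·ΣR_partial = -190 °C − (-13.37)(10.80) = -45.6 °C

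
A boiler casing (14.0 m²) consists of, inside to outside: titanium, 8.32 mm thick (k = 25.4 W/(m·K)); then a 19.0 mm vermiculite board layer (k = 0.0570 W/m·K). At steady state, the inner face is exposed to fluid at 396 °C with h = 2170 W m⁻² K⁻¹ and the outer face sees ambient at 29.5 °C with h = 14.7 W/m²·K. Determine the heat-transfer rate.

Treat each layer as a resistance in series:
  R_conv,in = 1/(hA) = 1/(2170·14.0) = 3.292×10^-5 K/W
  R_titanium = L/(kA) = 0.00832/(25.4·14.0) = 2.340×10^-5 K/W
  R_vermiculite board = L/(kA) = 0.0190/(0.0570·14.0) = 0.02381 K/W
  R_conv,out = 1/(hA) = 1/(14.7·14.0) = 0.004859 K/W
ΣR = 3.292×10^-5 + 2.340×10^-5 + 0.02381 + 0.004859 = 0.02873 K/W
Q = ΔT/ΣR = (396 °C − 29.5 °C)/0.02873 = 12800 W

Q = 12800 W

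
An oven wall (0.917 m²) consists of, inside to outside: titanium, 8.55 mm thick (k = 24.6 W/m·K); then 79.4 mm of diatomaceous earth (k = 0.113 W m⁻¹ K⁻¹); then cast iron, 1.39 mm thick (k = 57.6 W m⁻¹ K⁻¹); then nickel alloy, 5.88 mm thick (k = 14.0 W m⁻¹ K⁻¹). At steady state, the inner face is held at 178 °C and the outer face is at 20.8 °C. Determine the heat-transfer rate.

Q = 205 W

Resistance network (inner→outer):
  R_titanium = L/(kA) = 0.00855/(24.6·0.917) = 3.790×10^-4 K/W
  R_diatomaceous earth = L/(kA) = 0.0794/(0.113·0.917) = 0.7663 K/W
  R_cast iron = L/(kA) = 0.00139/(57.6·0.917) = 2.632×10^-5 K/W
  R_nickel alloy = L/(kA) = 0.00588/(14.0·0.917) = 4.580×10^-4 K/W
ΣR = 3.790×10^-4 + 0.7663 + 2.632×10^-5 + 4.580×10^-4 = 0.7672 K/W
Q = ΔT/ΣR = (178 °C − 20.8 °C)/0.7672 = 205 W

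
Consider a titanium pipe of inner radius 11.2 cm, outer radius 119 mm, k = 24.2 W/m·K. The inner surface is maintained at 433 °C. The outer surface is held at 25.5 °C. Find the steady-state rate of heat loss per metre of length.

Q' = 1020 kW/m

Q' = 2πk·ΔT/ln(r₂/r₁) = 2π × 24.2 × 407.5 / ln(0.119/0.112) = 1.02×10^6 W/m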